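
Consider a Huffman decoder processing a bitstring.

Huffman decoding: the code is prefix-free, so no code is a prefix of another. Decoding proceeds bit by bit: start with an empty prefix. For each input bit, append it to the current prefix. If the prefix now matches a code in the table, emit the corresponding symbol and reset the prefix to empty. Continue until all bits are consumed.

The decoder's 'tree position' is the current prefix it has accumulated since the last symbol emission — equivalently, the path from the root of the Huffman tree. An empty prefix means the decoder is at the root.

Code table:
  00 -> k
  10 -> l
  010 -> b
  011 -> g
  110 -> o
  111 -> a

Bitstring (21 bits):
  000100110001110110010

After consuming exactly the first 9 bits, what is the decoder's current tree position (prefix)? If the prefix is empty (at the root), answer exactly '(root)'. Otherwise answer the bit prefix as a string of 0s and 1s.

Bit 0: prefix='0' (no match yet)
Bit 1: prefix='00' -> emit 'k', reset
Bit 2: prefix='0' (no match yet)
Bit 3: prefix='01' (no match yet)
Bit 4: prefix='010' -> emit 'b', reset
Bit 5: prefix='0' (no match yet)
Bit 6: prefix='01' (no match yet)
Bit 7: prefix='011' -> emit 'g', reset
Bit 8: prefix='0' (no match yet)

Answer: 0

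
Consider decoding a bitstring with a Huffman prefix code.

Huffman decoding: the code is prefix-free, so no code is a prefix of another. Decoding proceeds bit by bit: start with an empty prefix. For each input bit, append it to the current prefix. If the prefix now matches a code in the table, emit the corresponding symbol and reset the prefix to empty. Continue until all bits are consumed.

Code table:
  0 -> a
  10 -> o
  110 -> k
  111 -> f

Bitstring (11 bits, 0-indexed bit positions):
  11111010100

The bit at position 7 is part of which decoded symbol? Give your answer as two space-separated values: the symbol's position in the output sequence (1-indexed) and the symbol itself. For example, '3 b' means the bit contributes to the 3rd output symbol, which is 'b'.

Bit 0: prefix='1' (no match yet)
Bit 1: prefix='11' (no match yet)
Bit 2: prefix='111' -> emit 'f', reset
Bit 3: prefix='1' (no match yet)
Bit 4: prefix='11' (no match yet)
Bit 5: prefix='110' -> emit 'k', reset
Bit 6: prefix='1' (no match yet)
Bit 7: prefix='10' -> emit 'o', reset
Bit 8: prefix='1' (no match yet)
Bit 9: prefix='10' -> emit 'o', reset
Bit 10: prefix='0' -> emit 'a', reset

Answer: 3 o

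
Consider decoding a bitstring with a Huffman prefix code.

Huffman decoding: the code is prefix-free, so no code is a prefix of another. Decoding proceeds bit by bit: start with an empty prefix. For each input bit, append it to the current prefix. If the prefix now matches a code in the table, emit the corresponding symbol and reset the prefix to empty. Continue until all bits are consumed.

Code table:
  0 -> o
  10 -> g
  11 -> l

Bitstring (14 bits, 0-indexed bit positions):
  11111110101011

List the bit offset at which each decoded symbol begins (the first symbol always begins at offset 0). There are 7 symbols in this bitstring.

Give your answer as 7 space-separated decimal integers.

Bit 0: prefix='1' (no match yet)
Bit 1: prefix='11' -> emit 'l', reset
Bit 2: prefix='1' (no match yet)
Bit 3: prefix='11' -> emit 'l', reset
Bit 4: prefix='1' (no match yet)
Bit 5: prefix='11' -> emit 'l', reset
Bit 6: prefix='1' (no match yet)
Bit 7: prefix='10' -> emit 'g', reset
Bit 8: prefix='1' (no match yet)
Bit 9: prefix='10' -> emit 'g', reset
Bit 10: prefix='1' (no match yet)
Bit 11: prefix='10' -> emit 'g', reset
Bit 12: prefix='1' (no match yet)
Bit 13: prefix='11' -> emit 'l', reset

Answer: 0 2 4 6 8 10 12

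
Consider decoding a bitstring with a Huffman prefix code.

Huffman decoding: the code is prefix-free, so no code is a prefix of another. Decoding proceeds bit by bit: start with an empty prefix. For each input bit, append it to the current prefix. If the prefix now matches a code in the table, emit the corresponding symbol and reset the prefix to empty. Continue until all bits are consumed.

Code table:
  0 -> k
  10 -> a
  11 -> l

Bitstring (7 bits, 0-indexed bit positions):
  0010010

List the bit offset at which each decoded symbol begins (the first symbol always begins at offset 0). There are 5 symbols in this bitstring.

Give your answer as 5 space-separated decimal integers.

Bit 0: prefix='0' -> emit 'k', reset
Bit 1: prefix='0' -> emit 'k', reset
Bit 2: prefix='1' (no match yet)
Bit 3: prefix='10' -> emit 'a', reset
Bit 4: prefix='0' -> emit 'k', reset
Bit 5: prefix='1' (no match yet)
Bit 6: prefix='10' -> emit 'a', reset

Answer: 0 1 2 4 5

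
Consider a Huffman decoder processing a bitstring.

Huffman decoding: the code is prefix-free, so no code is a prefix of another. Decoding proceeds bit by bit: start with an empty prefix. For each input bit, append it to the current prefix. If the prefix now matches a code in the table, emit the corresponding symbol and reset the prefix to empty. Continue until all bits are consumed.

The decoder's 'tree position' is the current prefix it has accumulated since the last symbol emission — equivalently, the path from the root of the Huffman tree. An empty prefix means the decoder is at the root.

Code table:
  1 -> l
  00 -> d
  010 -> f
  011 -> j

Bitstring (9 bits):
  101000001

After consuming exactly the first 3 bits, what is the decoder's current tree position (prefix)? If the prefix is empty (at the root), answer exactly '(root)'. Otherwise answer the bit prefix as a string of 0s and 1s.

Answer: 01

Derivation:
Bit 0: prefix='1' -> emit 'l', reset
Bit 1: prefix='0' (no match yet)
Bit 2: prefix='01' (no match yet)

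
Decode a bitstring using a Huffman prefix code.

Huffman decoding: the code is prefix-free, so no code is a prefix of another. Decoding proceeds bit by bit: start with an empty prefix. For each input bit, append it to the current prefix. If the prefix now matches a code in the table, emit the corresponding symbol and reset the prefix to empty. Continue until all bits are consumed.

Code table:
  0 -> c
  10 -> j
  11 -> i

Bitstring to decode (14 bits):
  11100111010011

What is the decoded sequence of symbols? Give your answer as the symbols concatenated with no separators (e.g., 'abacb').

Bit 0: prefix='1' (no match yet)
Bit 1: prefix='11' -> emit 'i', reset
Bit 2: prefix='1' (no match yet)
Bit 3: prefix='10' -> emit 'j', reset
Bit 4: prefix='0' -> emit 'c', reset
Bit 5: prefix='1' (no match yet)
Bit 6: prefix='11' -> emit 'i', reset
Bit 7: prefix='1' (no match yet)
Bit 8: prefix='10' -> emit 'j', reset
Bit 9: prefix='1' (no match yet)
Bit 10: prefix='10' -> emit 'j', reset
Bit 11: prefix='0' -> emit 'c', reset
Bit 12: prefix='1' (no match yet)
Bit 13: prefix='11' -> emit 'i', reset

Answer: ijcijjci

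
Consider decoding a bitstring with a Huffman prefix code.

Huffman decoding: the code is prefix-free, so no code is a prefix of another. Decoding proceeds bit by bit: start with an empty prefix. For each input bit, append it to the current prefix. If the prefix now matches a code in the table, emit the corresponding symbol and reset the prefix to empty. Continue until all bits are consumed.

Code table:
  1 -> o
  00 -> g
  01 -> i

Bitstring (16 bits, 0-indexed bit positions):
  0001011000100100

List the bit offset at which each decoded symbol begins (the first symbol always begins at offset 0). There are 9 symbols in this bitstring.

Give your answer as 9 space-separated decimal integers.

Answer: 0 2 4 6 7 9 11 13 14

Derivation:
Bit 0: prefix='0' (no match yet)
Bit 1: prefix='00' -> emit 'g', reset
Bit 2: prefix='0' (no match yet)
Bit 3: prefix='01' -> emit 'i', reset
Bit 4: prefix='0' (no match yet)
Bit 5: prefix='01' -> emit 'i', reset
Bit 6: prefix='1' -> emit 'o', reset
Bit 7: prefix='0' (no match yet)
Bit 8: prefix='00' -> emit 'g', reset
Bit 9: prefix='0' (no match yet)
Bit 10: prefix='01' -> emit 'i', reset
Bit 11: prefix='0' (no match yet)
Bit 12: prefix='00' -> emit 'g', reset
Bit 13: prefix='1' -> emit 'o', reset
Bit 14: prefix='0' (no match yet)
Bit 15: prefix='00' -> emit 'g', reset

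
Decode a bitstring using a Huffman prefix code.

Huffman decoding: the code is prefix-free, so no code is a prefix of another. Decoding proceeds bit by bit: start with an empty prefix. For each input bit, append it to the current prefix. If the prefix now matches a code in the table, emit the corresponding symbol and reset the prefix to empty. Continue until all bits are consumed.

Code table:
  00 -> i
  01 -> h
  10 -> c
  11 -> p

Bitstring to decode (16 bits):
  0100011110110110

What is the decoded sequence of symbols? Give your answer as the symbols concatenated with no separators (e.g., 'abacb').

Answer: hihpcphc

Derivation:
Bit 0: prefix='0' (no match yet)
Bit 1: prefix='01' -> emit 'h', reset
Bit 2: prefix='0' (no match yet)
Bit 3: prefix='00' -> emit 'i', reset
Bit 4: prefix='0' (no match yet)
Bit 5: prefix='01' -> emit 'h', reset
Bit 6: prefix='1' (no match yet)
Bit 7: prefix='11' -> emit 'p', reset
Bit 8: prefix='1' (no match yet)
Bit 9: prefix='10' -> emit 'c', reset
Bit 10: prefix='1' (no match yet)
Bit 11: prefix='11' -> emit 'p', reset
Bit 12: prefix='0' (no match yet)
Bit 13: prefix='01' -> emit 'h', reset
Bit 14: prefix='1' (no match yet)
Bit 15: prefix='10' -> emit 'c', reset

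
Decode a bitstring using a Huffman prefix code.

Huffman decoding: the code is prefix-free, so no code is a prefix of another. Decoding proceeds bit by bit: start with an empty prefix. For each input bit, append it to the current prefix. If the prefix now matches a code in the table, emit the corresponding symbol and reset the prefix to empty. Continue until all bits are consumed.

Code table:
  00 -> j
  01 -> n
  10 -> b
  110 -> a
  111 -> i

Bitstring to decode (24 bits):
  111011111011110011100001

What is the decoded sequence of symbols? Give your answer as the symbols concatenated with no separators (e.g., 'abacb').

Answer: inibibnajn

Derivation:
Bit 0: prefix='1' (no match yet)
Bit 1: prefix='11' (no match yet)
Bit 2: prefix='111' -> emit 'i', reset
Bit 3: prefix='0' (no match yet)
Bit 4: prefix='01' -> emit 'n', reset
Bit 5: prefix='1' (no match yet)
Bit 6: prefix='11' (no match yet)
Bit 7: prefix='111' -> emit 'i', reset
Bit 8: prefix='1' (no match yet)
Bit 9: prefix='10' -> emit 'b', reset
Bit 10: prefix='1' (no match yet)
Bit 11: prefix='11' (no match yet)
Bit 12: prefix='111' -> emit 'i', reset
Bit 13: prefix='1' (no match yet)
Bit 14: prefix='10' -> emit 'b', reset
Bit 15: prefix='0' (no match yet)
Bit 16: prefix='01' -> emit 'n', reset
Bit 17: prefix='1' (no match yet)
Bit 18: prefix='11' (no match yet)
Bit 19: prefix='110' -> emit 'a', reset
Bit 20: prefix='0' (no match yet)
Bit 21: prefix='00' -> emit 'j', reset
Bit 22: prefix='0' (no match yet)
Bit 23: prefix='01' -> emit 'n', reset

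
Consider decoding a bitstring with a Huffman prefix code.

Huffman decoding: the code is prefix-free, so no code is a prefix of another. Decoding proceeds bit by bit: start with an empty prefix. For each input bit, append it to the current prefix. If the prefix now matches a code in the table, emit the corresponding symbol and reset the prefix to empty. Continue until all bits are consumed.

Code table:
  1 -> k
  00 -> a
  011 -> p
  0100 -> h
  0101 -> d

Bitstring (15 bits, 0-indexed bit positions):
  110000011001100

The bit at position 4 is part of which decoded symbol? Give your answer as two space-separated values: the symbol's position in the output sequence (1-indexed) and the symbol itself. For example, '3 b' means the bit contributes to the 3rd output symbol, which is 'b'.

Bit 0: prefix='1' -> emit 'k', reset
Bit 1: prefix='1' -> emit 'k', reset
Bit 2: prefix='0' (no match yet)
Bit 3: prefix='00' -> emit 'a', reset
Bit 4: prefix='0' (no match yet)
Bit 5: prefix='00' -> emit 'a', reset
Bit 6: prefix='0' (no match yet)
Bit 7: prefix='01' (no match yet)
Bit 8: prefix='011' -> emit 'p', reset

Answer: 4 a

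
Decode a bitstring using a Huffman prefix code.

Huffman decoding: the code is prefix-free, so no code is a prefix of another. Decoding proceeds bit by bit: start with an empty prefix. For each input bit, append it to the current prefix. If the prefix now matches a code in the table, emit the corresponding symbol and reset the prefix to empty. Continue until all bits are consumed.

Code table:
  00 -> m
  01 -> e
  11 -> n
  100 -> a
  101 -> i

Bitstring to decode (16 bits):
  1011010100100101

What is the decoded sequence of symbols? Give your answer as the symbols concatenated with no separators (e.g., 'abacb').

Bit 0: prefix='1' (no match yet)
Bit 1: prefix='10' (no match yet)
Bit 2: prefix='101' -> emit 'i', reset
Bit 3: prefix='1' (no match yet)
Bit 4: prefix='10' (no match yet)
Bit 5: prefix='101' -> emit 'i', reset
Bit 6: prefix='0' (no match yet)
Bit 7: prefix='01' -> emit 'e', reset
Bit 8: prefix='0' (no match yet)
Bit 9: prefix='00' -> emit 'm', reset
Bit 10: prefix='1' (no match yet)
Bit 11: prefix='10' (no match yet)
Bit 12: prefix='100' -> emit 'a', reset
Bit 13: prefix='1' (no match yet)
Bit 14: prefix='10' (no match yet)
Bit 15: prefix='101' -> emit 'i', reset

Answer: iiemai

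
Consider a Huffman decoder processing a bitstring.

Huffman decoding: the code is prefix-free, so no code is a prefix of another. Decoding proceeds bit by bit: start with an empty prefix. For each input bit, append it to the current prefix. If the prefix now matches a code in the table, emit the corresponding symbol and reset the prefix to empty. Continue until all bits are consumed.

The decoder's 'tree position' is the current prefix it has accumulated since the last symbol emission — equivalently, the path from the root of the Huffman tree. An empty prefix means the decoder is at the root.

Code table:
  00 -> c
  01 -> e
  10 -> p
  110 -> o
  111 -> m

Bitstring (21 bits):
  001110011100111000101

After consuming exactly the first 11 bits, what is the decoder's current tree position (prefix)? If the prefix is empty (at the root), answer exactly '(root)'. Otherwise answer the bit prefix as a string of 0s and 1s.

Bit 0: prefix='0' (no match yet)
Bit 1: prefix='00' -> emit 'c', reset
Bit 2: prefix='1' (no match yet)
Bit 3: prefix='11' (no match yet)
Bit 4: prefix='111' -> emit 'm', reset
Bit 5: prefix='0' (no match yet)
Bit 6: prefix='00' -> emit 'c', reset
Bit 7: prefix='1' (no match yet)
Bit 8: prefix='11' (no match yet)
Bit 9: prefix='111' -> emit 'm', reset
Bit 10: prefix='0' (no match yet)

Answer: 0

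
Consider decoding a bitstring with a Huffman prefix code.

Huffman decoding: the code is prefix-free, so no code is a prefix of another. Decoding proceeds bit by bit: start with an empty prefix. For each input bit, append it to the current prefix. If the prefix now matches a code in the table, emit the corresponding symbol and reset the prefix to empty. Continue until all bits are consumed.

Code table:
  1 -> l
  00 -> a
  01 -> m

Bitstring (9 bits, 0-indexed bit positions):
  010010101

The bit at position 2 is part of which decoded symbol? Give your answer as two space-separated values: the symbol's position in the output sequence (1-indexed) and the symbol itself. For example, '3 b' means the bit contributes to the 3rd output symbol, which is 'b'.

Bit 0: prefix='0' (no match yet)
Bit 1: prefix='01' -> emit 'm', reset
Bit 2: prefix='0' (no match yet)
Bit 3: prefix='00' -> emit 'a', reset
Bit 4: prefix='1' -> emit 'l', reset
Bit 5: prefix='0' (no match yet)
Bit 6: prefix='01' -> emit 'm', reset

Answer: 2 a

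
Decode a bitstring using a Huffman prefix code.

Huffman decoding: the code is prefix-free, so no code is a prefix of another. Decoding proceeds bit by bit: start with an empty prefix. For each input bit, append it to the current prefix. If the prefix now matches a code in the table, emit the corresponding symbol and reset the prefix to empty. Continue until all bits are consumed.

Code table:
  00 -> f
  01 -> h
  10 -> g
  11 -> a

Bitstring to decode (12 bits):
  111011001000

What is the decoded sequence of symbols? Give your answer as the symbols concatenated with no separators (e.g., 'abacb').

Bit 0: prefix='1' (no match yet)
Bit 1: prefix='11' -> emit 'a', reset
Bit 2: prefix='1' (no match yet)
Bit 3: prefix='10' -> emit 'g', reset
Bit 4: prefix='1' (no match yet)
Bit 5: prefix='11' -> emit 'a', reset
Bit 6: prefix='0' (no match yet)
Bit 7: prefix='00' -> emit 'f', reset
Bit 8: prefix='1' (no match yet)
Bit 9: prefix='10' -> emit 'g', reset
Bit 10: prefix='0' (no match yet)
Bit 11: prefix='00' -> emit 'f', reset

Answer: agafgf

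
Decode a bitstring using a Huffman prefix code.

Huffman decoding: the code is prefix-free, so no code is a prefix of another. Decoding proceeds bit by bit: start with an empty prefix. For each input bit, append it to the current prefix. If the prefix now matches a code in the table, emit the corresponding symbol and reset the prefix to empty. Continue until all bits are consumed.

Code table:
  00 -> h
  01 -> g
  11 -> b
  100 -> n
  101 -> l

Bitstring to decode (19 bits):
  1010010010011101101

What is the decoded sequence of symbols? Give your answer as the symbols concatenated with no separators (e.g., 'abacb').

Bit 0: prefix='1' (no match yet)
Bit 1: prefix='10' (no match yet)
Bit 2: prefix='101' -> emit 'l', reset
Bit 3: prefix='0' (no match yet)
Bit 4: prefix='00' -> emit 'h', reset
Bit 5: prefix='1' (no match yet)
Bit 6: prefix='10' (no match yet)
Bit 7: prefix='100' -> emit 'n', reset
Bit 8: prefix='1' (no match yet)
Bit 9: prefix='10' (no match yet)
Bit 10: prefix='100' -> emit 'n', reset
Bit 11: prefix='1' (no match yet)
Bit 12: prefix='11' -> emit 'b', reset
Bit 13: prefix='1' (no match yet)
Bit 14: prefix='10' (no match yet)
Bit 15: prefix='101' -> emit 'l', reset
Bit 16: prefix='1' (no match yet)
Bit 17: prefix='10' (no match yet)
Bit 18: prefix='101' -> emit 'l', reset

Answer: lhnnbll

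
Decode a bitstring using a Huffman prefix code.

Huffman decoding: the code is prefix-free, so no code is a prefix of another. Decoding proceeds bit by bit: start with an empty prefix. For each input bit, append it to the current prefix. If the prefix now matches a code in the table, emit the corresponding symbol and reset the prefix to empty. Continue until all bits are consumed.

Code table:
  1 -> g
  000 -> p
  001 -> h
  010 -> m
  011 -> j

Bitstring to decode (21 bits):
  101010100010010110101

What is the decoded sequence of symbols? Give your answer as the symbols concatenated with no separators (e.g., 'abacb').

Bit 0: prefix='1' -> emit 'g', reset
Bit 1: prefix='0' (no match yet)
Bit 2: prefix='01' (no match yet)
Bit 3: prefix='010' -> emit 'm', reset
Bit 4: prefix='1' -> emit 'g', reset
Bit 5: prefix='0' (no match yet)
Bit 6: prefix='01' (no match yet)
Bit 7: prefix='010' -> emit 'm', reset
Bit 8: prefix='0' (no match yet)
Bit 9: prefix='00' (no match yet)
Bit 10: prefix='001' -> emit 'h', reset
Bit 11: prefix='0' (no match yet)
Bit 12: prefix='00' (no match yet)
Bit 13: prefix='001' -> emit 'h', reset
Bit 14: prefix='0' (no match yet)
Bit 15: prefix='01' (no match yet)
Bit 16: prefix='011' -> emit 'j', reset
Bit 17: prefix='0' (no match yet)
Bit 18: prefix='01' (no match yet)
Bit 19: prefix='010' -> emit 'm', reset
Bit 20: prefix='1' -> emit 'g', reset

Answer: gmgmhhjmg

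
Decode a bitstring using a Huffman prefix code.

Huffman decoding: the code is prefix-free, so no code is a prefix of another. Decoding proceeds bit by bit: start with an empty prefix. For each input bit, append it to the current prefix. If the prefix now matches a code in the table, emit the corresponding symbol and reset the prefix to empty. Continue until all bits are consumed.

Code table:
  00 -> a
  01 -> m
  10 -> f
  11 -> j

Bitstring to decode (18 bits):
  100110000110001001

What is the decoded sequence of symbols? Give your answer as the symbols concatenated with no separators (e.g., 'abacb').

Answer: fmfamfafm

Derivation:
Bit 0: prefix='1' (no match yet)
Bit 1: prefix='10' -> emit 'f', reset
Bit 2: prefix='0' (no match yet)
Bit 3: prefix='01' -> emit 'm', reset
Bit 4: prefix='1' (no match yet)
Bit 5: prefix='10' -> emit 'f', reset
Bit 6: prefix='0' (no match yet)
Bit 7: prefix='00' -> emit 'a', reset
Bit 8: prefix='0' (no match yet)
Bit 9: prefix='01' -> emit 'm', reset
Bit 10: prefix='1' (no match yet)
Bit 11: prefix='10' -> emit 'f', reset
Bit 12: prefix='0' (no match yet)
Bit 13: prefix='00' -> emit 'a', reset
Bit 14: prefix='1' (no match yet)
Bit 15: prefix='10' -> emit 'f', reset
Bit 16: prefix='0' (no match yet)
Bit 17: prefix='01' -> emit 'm', reset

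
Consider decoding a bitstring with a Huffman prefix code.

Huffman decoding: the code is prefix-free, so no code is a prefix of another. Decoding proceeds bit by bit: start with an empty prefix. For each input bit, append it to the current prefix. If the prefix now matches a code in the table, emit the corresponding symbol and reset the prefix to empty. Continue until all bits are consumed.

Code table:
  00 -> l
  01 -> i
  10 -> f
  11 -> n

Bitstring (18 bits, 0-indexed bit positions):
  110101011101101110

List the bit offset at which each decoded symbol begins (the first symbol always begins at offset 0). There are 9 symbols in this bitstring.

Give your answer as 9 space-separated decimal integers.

Bit 0: prefix='1' (no match yet)
Bit 1: prefix='11' -> emit 'n', reset
Bit 2: prefix='0' (no match yet)
Bit 3: prefix='01' -> emit 'i', reset
Bit 4: prefix='0' (no match yet)
Bit 5: prefix='01' -> emit 'i', reset
Bit 6: prefix='0' (no match yet)
Bit 7: prefix='01' -> emit 'i', reset
Bit 8: prefix='1' (no match yet)
Bit 9: prefix='11' -> emit 'n', reset
Bit 10: prefix='0' (no match yet)
Bit 11: prefix='01' -> emit 'i', reset
Bit 12: prefix='1' (no match yet)
Bit 13: prefix='10' -> emit 'f', reset
Bit 14: prefix='1' (no match yet)
Bit 15: prefix='11' -> emit 'n', reset
Bit 16: prefix='1' (no match yet)
Bit 17: prefix='10' -> emit 'f', reset

Answer: 0 2 4 6 8 10 12 14 16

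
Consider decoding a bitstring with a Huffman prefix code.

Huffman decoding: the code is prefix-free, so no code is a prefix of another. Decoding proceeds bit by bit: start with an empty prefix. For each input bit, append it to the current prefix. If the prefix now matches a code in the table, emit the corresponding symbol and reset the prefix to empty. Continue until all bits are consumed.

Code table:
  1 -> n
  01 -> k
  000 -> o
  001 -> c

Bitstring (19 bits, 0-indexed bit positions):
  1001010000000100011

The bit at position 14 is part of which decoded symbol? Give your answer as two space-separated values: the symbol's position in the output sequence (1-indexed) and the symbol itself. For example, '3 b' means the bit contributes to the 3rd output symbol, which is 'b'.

Answer: 7 o

Derivation:
Bit 0: prefix='1' -> emit 'n', reset
Bit 1: prefix='0' (no match yet)
Bit 2: prefix='00' (no match yet)
Bit 3: prefix='001' -> emit 'c', reset
Bit 4: prefix='0' (no match yet)
Bit 5: prefix='01' -> emit 'k', reset
Bit 6: prefix='0' (no match yet)
Bit 7: prefix='00' (no match yet)
Bit 8: prefix='000' -> emit 'o', reset
Bit 9: prefix='0' (no match yet)
Bit 10: prefix='00' (no match yet)
Bit 11: prefix='000' -> emit 'o', reset
Bit 12: prefix='0' (no match yet)
Bit 13: prefix='01' -> emit 'k', reset
Bit 14: prefix='0' (no match yet)
Bit 15: prefix='00' (no match yet)
Bit 16: prefix='000' -> emit 'o', reset
Bit 17: prefix='1' -> emit 'n', reset
Bit 18: prefix='1' -> emit 'n', reset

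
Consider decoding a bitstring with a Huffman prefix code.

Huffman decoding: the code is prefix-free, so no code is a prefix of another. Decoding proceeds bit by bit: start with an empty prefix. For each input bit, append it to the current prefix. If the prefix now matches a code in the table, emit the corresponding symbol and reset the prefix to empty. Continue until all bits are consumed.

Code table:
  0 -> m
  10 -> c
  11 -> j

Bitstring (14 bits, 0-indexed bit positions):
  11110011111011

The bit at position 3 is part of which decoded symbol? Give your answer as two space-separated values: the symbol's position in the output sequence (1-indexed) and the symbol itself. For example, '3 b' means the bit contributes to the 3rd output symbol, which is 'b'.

Bit 0: prefix='1' (no match yet)
Bit 1: prefix='11' -> emit 'j', reset
Bit 2: prefix='1' (no match yet)
Bit 3: prefix='11' -> emit 'j', reset
Bit 4: prefix='0' -> emit 'm', reset
Bit 5: prefix='0' -> emit 'm', reset
Bit 6: prefix='1' (no match yet)
Bit 7: prefix='11' -> emit 'j', reset

Answer: 2 j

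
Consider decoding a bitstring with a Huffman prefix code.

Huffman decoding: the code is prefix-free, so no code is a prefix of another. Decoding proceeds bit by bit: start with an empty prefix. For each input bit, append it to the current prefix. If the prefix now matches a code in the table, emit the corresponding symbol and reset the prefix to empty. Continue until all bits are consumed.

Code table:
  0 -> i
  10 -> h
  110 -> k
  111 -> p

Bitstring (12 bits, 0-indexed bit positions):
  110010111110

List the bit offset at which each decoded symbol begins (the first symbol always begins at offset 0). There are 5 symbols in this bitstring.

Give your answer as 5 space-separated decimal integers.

Answer: 0 3 4 6 9

Derivation:
Bit 0: prefix='1' (no match yet)
Bit 1: prefix='11' (no match yet)
Bit 2: prefix='110' -> emit 'k', reset
Bit 3: prefix='0' -> emit 'i', reset
Bit 4: prefix='1' (no match yet)
Bit 5: prefix='10' -> emit 'h', reset
Bit 6: prefix='1' (no match yet)
Bit 7: prefix='11' (no match yet)
Bit 8: prefix='111' -> emit 'p', reset
Bit 9: prefix='1' (no match yet)
Bit 10: prefix='11' (no match yet)
Bit 11: prefix='110' -> emit 'k', reset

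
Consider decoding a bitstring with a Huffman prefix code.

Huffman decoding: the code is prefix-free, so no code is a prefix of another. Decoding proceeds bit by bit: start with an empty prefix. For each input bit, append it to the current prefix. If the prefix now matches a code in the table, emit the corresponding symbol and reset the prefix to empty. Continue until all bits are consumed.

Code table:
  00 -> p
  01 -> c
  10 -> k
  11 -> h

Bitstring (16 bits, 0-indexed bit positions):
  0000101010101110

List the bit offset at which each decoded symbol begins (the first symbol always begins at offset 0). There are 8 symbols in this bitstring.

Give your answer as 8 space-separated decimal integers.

Answer: 0 2 4 6 8 10 12 14

Derivation:
Bit 0: prefix='0' (no match yet)
Bit 1: prefix='00' -> emit 'p', reset
Bit 2: prefix='0' (no match yet)
Bit 3: prefix='00' -> emit 'p', reset
Bit 4: prefix='1' (no match yet)
Bit 5: prefix='10' -> emit 'k', reset
Bit 6: prefix='1' (no match yet)
Bit 7: prefix='10' -> emit 'k', reset
Bit 8: prefix='1' (no match yet)
Bit 9: prefix='10' -> emit 'k', reset
Bit 10: prefix='1' (no match yet)
Bit 11: prefix='10' -> emit 'k', reset
Bit 12: prefix='1' (no match yet)
Bit 13: prefix='11' -> emit 'h', reset
Bit 14: prefix='1' (no match yet)
Bit 15: prefix='10' -> emit 'k', reset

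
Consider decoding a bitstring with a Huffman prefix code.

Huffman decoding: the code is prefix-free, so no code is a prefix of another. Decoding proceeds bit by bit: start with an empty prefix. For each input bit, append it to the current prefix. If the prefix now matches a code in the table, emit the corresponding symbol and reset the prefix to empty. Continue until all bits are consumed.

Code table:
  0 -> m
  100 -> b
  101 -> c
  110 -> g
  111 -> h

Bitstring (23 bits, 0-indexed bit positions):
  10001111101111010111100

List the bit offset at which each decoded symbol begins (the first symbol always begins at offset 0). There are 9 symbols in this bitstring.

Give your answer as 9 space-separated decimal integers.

Bit 0: prefix='1' (no match yet)
Bit 1: prefix='10' (no match yet)
Bit 2: prefix='100' -> emit 'b', reset
Bit 3: prefix='0' -> emit 'm', reset
Bit 4: prefix='1' (no match yet)
Bit 5: prefix='11' (no match yet)
Bit 6: prefix='111' -> emit 'h', reset
Bit 7: prefix='1' (no match yet)
Bit 8: prefix='11' (no match yet)
Bit 9: prefix='110' -> emit 'g', reset
Bit 10: prefix='1' (no match yet)
Bit 11: prefix='11' (no match yet)
Bit 12: prefix='111' -> emit 'h', reset
Bit 13: prefix='1' (no match yet)
Bit 14: prefix='10' (no match yet)
Bit 15: prefix='101' -> emit 'c', reset
Bit 16: prefix='0' -> emit 'm', reset
Bit 17: prefix='1' (no match yet)
Bit 18: prefix='11' (no match yet)
Bit 19: prefix='111' -> emit 'h', reset
Bit 20: prefix='1' (no match yet)
Bit 21: prefix='10' (no match yet)
Bit 22: prefix='100' -> emit 'b', reset

Answer: 0 3 4 7 10 13 16 17 20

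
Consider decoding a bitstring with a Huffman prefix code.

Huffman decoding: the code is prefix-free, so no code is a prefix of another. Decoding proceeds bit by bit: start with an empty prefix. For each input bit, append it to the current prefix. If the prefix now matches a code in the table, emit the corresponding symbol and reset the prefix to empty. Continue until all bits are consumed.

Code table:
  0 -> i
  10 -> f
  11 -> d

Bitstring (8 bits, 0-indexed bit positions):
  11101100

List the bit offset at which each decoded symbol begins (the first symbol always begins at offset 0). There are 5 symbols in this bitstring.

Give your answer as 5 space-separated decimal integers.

Bit 0: prefix='1' (no match yet)
Bit 1: prefix='11' -> emit 'd', reset
Bit 2: prefix='1' (no match yet)
Bit 3: prefix='10' -> emit 'f', reset
Bit 4: prefix='1' (no match yet)
Bit 5: prefix='11' -> emit 'd', reset
Bit 6: prefix='0' -> emit 'i', reset
Bit 7: prefix='0' -> emit 'i', reset

Answer: 0 2 4 6 7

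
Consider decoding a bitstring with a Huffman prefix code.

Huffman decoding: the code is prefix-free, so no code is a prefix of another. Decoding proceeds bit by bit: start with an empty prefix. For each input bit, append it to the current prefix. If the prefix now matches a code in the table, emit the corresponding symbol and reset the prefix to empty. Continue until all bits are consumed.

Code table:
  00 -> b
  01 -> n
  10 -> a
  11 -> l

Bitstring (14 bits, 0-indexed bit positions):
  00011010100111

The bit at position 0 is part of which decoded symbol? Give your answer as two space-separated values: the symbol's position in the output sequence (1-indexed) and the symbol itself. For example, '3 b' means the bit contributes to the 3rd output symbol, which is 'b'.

Bit 0: prefix='0' (no match yet)
Bit 1: prefix='00' -> emit 'b', reset
Bit 2: prefix='0' (no match yet)
Bit 3: prefix='01' -> emit 'n', reset
Bit 4: prefix='1' (no match yet)

Answer: 1 b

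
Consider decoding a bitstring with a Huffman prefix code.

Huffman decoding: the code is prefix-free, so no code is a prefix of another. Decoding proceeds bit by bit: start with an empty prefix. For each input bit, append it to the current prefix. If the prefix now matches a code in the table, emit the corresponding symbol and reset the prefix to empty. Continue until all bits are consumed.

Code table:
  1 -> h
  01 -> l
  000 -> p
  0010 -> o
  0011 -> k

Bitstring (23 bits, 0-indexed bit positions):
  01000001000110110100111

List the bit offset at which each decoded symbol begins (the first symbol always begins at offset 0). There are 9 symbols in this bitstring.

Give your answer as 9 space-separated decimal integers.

Bit 0: prefix='0' (no match yet)
Bit 1: prefix='01' -> emit 'l', reset
Bit 2: prefix='0' (no match yet)
Bit 3: prefix='00' (no match yet)
Bit 4: prefix='000' -> emit 'p', reset
Bit 5: prefix='0' (no match yet)
Bit 6: prefix='00' (no match yet)
Bit 7: prefix='001' (no match yet)
Bit 8: prefix='0010' -> emit 'o', reset
Bit 9: prefix='0' (no match yet)
Bit 10: prefix='00' (no match yet)
Bit 11: prefix='001' (no match yet)
Bit 12: prefix='0011' -> emit 'k', reset
Bit 13: prefix='0' (no match yet)
Bit 14: prefix='01' -> emit 'l', reset
Bit 15: prefix='1' -> emit 'h', reset
Bit 16: prefix='0' (no match yet)
Bit 17: prefix='01' -> emit 'l', reset
Bit 18: prefix='0' (no match yet)
Bit 19: prefix='00' (no match yet)
Bit 20: prefix='001' (no match yet)
Bit 21: prefix='0011' -> emit 'k', reset
Bit 22: prefix='1' -> emit 'h', reset

Answer: 0 2 5 9 13 15 16 18 22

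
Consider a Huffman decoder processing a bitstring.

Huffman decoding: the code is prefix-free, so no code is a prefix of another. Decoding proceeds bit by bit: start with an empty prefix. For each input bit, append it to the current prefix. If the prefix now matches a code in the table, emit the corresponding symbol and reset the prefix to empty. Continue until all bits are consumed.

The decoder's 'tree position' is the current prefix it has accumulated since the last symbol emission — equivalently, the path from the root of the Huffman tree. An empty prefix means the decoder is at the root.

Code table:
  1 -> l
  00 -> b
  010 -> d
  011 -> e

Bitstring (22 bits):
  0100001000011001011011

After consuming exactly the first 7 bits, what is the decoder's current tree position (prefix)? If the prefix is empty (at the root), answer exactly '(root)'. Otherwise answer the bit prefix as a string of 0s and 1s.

Bit 0: prefix='0' (no match yet)
Bit 1: prefix='01' (no match yet)
Bit 2: prefix='010' -> emit 'd', reset
Bit 3: prefix='0' (no match yet)
Bit 4: prefix='00' -> emit 'b', reset
Bit 5: prefix='0' (no match yet)
Bit 6: prefix='01' (no match yet)

Answer: 01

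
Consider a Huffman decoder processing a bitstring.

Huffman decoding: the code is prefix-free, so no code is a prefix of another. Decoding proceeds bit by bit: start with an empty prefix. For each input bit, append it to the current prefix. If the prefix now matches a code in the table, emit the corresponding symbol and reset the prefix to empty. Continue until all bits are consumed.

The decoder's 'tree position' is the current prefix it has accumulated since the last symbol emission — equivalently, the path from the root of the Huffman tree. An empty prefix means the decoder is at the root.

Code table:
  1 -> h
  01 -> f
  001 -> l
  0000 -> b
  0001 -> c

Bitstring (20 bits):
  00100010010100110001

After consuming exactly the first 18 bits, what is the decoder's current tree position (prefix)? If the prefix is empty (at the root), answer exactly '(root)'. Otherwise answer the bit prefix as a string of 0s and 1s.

Answer: 00

Derivation:
Bit 0: prefix='0' (no match yet)
Bit 1: prefix='00' (no match yet)
Bit 2: prefix='001' -> emit 'l', reset
Bit 3: prefix='0' (no match yet)
Bit 4: prefix='00' (no match yet)
Bit 5: prefix='000' (no match yet)
Bit 6: prefix='0001' -> emit 'c', reset
Bit 7: prefix='0' (no match yet)
Bit 8: prefix='00' (no match yet)
Bit 9: prefix='001' -> emit 'l', reset
Bit 10: prefix='0' (no match yet)
Bit 11: prefix='01' -> emit 'f', reset
Bit 12: prefix='0' (no match yet)
Bit 13: prefix='00' (no match yet)
Bit 14: prefix='001' -> emit 'l', reset
Bit 15: prefix='1' -> emit 'h', reset
Bit 16: prefix='0' (no match yet)
Bit 17: prefix='00' (no match yet)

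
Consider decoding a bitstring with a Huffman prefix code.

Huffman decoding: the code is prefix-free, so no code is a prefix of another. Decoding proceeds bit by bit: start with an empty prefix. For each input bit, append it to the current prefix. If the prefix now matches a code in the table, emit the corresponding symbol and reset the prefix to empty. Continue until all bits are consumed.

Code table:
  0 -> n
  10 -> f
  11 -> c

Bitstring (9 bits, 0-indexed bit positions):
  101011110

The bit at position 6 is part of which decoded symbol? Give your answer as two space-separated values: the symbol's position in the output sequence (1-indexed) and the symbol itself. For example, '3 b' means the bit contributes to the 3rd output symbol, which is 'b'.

Answer: 4 c

Derivation:
Bit 0: prefix='1' (no match yet)
Bit 1: prefix='10' -> emit 'f', reset
Bit 2: prefix='1' (no match yet)
Bit 3: prefix='10' -> emit 'f', reset
Bit 4: prefix='1' (no match yet)
Bit 5: prefix='11' -> emit 'c', reset
Bit 6: prefix='1' (no match yet)
Bit 7: prefix='11' -> emit 'c', reset
Bit 8: prefix='0' -> emit 'n', reset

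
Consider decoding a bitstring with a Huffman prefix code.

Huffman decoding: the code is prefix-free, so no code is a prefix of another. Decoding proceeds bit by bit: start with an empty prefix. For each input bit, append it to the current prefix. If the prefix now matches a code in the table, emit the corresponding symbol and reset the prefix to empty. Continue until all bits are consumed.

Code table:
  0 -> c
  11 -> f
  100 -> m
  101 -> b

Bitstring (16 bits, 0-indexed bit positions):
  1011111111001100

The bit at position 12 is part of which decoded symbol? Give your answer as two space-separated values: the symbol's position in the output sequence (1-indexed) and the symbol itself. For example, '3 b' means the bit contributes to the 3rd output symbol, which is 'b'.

Bit 0: prefix='1' (no match yet)
Bit 1: prefix='10' (no match yet)
Bit 2: prefix='101' -> emit 'b', reset
Bit 3: prefix='1' (no match yet)
Bit 4: prefix='11' -> emit 'f', reset
Bit 5: prefix='1' (no match yet)
Bit 6: prefix='11' -> emit 'f', reset
Bit 7: prefix='1' (no match yet)
Bit 8: prefix='11' -> emit 'f', reset
Bit 9: prefix='1' (no match yet)
Bit 10: prefix='10' (no match yet)
Bit 11: prefix='100' -> emit 'm', reset
Bit 12: prefix='1' (no match yet)
Bit 13: prefix='11' -> emit 'f', reset
Bit 14: prefix='0' -> emit 'c', reset
Bit 15: prefix='0' -> emit 'c', reset

Answer: 6 f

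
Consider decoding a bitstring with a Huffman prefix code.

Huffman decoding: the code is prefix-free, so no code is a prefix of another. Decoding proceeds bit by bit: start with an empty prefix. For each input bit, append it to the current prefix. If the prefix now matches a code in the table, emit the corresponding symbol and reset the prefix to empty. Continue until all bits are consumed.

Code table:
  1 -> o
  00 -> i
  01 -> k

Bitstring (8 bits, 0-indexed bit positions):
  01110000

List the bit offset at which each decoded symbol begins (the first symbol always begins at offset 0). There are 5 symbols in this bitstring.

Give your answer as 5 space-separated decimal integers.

Bit 0: prefix='0' (no match yet)
Bit 1: prefix='01' -> emit 'k', reset
Bit 2: prefix='1' -> emit 'o', reset
Bit 3: prefix='1' -> emit 'o', reset
Bit 4: prefix='0' (no match yet)
Bit 5: prefix='00' -> emit 'i', reset
Bit 6: prefix='0' (no match yet)
Bit 7: prefix='00' -> emit 'i', reset

Answer: 0 2 3 4 6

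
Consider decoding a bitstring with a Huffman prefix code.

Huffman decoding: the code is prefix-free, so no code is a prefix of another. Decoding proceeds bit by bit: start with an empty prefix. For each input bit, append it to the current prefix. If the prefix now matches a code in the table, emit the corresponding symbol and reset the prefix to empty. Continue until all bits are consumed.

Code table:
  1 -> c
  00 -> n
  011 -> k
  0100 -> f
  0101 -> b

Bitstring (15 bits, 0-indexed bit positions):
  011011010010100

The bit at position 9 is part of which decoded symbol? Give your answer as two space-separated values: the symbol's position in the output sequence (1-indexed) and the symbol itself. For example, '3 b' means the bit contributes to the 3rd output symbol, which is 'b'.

Bit 0: prefix='0' (no match yet)
Bit 1: prefix='01' (no match yet)
Bit 2: prefix='011' -> emit 'k', reset
Bit 3: prefix='0' (no match yet)
Bit 4: prefix='01' (no match yet)
Bit 5: prefix='011' -> emit 'k', reset
Bit 6: prefix='0' (no match yet)
Bit 7: prefix='01' (no match yet)
Bit 8: prefix='010' (no match yet)
Bit 9: prefix='0100' -> emit 'f', reset
Bit 10: prefix='1' -> emit 'c', reset
Bit 11: prefix='0' (no match yet)
Bit 12: prefix='01' (no match yet)
Bit 13: prefix='010' (no match yet)

Answer: 3 f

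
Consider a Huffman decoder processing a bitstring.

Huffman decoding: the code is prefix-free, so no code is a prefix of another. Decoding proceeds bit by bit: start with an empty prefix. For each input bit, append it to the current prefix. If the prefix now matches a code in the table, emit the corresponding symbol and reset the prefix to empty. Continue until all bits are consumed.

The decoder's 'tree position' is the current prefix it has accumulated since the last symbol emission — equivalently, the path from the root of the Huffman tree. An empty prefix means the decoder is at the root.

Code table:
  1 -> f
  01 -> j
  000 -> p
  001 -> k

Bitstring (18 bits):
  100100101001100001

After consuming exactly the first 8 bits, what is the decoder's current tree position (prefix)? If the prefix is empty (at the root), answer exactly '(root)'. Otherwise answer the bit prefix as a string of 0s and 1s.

Answer: 0

Derivation:
Bit 0: prefix='1' -> emit 'f', reset
Bit 1: prefix='0' (no match yet)
Bit 2: prefix='00' (no match yet)
Bit 3: prefix='001' -> emit 'k', reset
Bit 4: prefix='0' (no match yet)
Bit 5: prefix='00' (no match yet)
Bit 6: prefix='001' -> emit 'k', reset
Bit 7: prefix='0' (no match yet)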